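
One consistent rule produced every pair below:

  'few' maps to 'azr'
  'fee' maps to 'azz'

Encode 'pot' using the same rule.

Compare letters: f→a is +21, e→z is +21, w→r is +21 — a constant shift. Every letter moves 21 places later in the alphabet, wrapping around z→a.
On pot: p+21=k, o+21=j, t+21=o.

kjo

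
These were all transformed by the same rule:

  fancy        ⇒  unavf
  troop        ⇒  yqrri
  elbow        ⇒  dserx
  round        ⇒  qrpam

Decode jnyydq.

matter

f(5)→u(20) and a(0)→n(13) fit y≡17x+13 (mod 26); the inverse of 17 mod 26 is 23. Each letter's alphabet position (a=0..z=25) is mapped through 17·x+13 mod 26 — an affine cipher.
Reversing it on jnyydq: j(9)→23·(9−13)≡12=m; n(13)→23·(13−13)≡0=a; y(24)→23·(24−13)≡19=t; y(24)→23·(24−13)≡19=t; d(3)→23·(3−13)≡4=e; q(16)→23·(16−13)≡17=r (all mod 26).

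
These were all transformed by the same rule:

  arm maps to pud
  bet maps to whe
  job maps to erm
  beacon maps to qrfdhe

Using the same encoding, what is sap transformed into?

sdv

The output letters match the input read backwards, each shifted +3: arm reversed is mra. Two steps: reverse the string, then apply a Caesar shift of +3.
On sap: reverse → pas; then shift: p+3=s, a+3=d, s+3=v.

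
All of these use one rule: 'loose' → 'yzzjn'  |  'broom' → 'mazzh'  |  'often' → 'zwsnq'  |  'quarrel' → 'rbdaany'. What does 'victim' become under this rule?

This is an affine cipher: with a=0,…,z=25, each position x becomes (9x+3) mod 26.
For victim: v(21)→9·21+3≡10=k; i(8)→9·8+3≡23=x; c(2)→9·2+3≡21=v; t(19)→9·19+3≡18=s; i(8)→9·8+3≡23=x; m(12)→9·12+3≡7=h (all mod 26).

kxvsxh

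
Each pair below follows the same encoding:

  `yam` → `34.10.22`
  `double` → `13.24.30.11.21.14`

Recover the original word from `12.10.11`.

cab

y is letter #25 and maps to 34: an offset of 9. Letters become their 1-based position plus 9 (so a→10, b→11, …).
Undoing it on 12.10.11: 12→(12−9)÷1=3=c, 10→(10−9)÷1=1=a, 11→(11−9)÷1=2=b.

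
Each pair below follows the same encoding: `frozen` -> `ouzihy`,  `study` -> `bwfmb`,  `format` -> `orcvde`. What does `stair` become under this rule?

bwlru

Shifts by position in frozen: pos 0: f→o (+9), pos 1: r→u (+3), pos 2: o→z (+11), pos 3: z→i (+9), pos 4: e→h (+3), pos 5: n→y (+11) — repeating every 3. It's a Vigenère-style cipher with numeric key [9,3,11]: position i shifts by key[i mod 3].
For stair: s+9=b, t+3=w, a+11=l, i+9=r, r+3=u.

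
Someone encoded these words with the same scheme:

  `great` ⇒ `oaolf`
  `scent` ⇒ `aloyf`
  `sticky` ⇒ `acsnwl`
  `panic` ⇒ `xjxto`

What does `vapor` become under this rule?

djzzd

In great: g→o is +8, r→a is +9, e→o is +10, a→l is +11 — the shift increases by 1 each position. Each letter shifts forward by (position + 8), i.e. 8, 9, 10, … — the shift grows by one for each successive letter.
For vapor: v+8=d, a+9=j, p+10=z, o+11=z, r+12=d.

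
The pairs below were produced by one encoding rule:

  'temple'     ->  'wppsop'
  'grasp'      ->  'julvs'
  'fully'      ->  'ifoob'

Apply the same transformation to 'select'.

The shift depends on letter class: consonant t→w is +3, but vowel e→p is +11. Two shifts are in play — +11 for a/e/i/o/u, +3 for every other letter.
For select: s(cons)+3=v, e(vowel)+11=p, l(cons)+3=o, e(vowel)+11=p, c(cons)+3=f, t(cons)+3=w.

vpopfw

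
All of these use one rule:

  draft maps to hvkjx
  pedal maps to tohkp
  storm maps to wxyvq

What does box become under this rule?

fyb

Vowels shift forward by 10 and consonants shift forward by 4.
Applying it to box: b(cons)+4=f, o(vowel)+10=y, x(cons)+4=b.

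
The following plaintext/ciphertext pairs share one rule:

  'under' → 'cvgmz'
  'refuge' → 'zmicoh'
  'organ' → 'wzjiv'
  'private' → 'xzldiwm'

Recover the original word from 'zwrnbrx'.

Shifts by position in under: pos 0: u→c (+8), pos 1: n→v (+8), pos 2: d→g (+3), pos 3: e→m (+8), pos 4: r→z (+8) — repeating every 3. It's a Vigenère-style cipher with numeric key [8,8,3]: position i shifts by key[i mod 3].
Decoding zwrnbrx: z−8=r, w−8=o, r−3=o, n−8=f, b−8=t, r−3=o, x−8=p.

rooftop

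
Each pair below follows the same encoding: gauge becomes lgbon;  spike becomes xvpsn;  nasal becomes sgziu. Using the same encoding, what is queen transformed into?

valmw

Each letter shifts forward by (position + 5), i.e. 5, 6, 7, … — the shift grows by one for each successive letter.
Applying it to queen: q+5=v, u+6=a, e+7=l, e+8=m, n+9=w.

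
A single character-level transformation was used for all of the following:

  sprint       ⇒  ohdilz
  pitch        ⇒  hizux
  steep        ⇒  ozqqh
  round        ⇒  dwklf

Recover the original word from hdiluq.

Treating letters as 0–25, the rule is x ↦ 11x + 24 (mod 26).
Decoding hdiluq: h(7)→19·(7−24)≡15=p; d(3)→19·(3−24)≡17=r; i(8)→19·(8−24)≡8=i; l(11)→19·(11−24)≡13=n; u(20)→19·(20−24)≡2=c; q(16)→19·(16−24)≡4=e (all mod 26).

prince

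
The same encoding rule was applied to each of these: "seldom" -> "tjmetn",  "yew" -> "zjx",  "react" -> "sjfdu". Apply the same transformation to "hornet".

itsoju

The shift depends on letter class: consonant s→t is +1, but vowel e→j is +5. The rule splits by letter class: vowels +5, consonants +1.
For hornet: h(cons)+1=i, o(vowel)+5=t, r(cons)+1=s, n(cons)+1=o, e(vowel)+5=j, t(cons)+1=u.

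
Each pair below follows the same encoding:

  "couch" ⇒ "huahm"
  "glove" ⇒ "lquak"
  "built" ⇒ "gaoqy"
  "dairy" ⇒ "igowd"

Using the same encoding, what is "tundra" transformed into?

The shift depends on letter class: consonant c→h is +5, but vowel o→u is +6. Two shifts are in play — +6 for a/e/i/o/u, +5 for every other letter.
For tundra: t(cons)+5=y, u(vowel)+6=a, n(cons)+5=s, d(cons)+5=i, r(cons)+5=w, a(vowel)+6=g.

yasiwg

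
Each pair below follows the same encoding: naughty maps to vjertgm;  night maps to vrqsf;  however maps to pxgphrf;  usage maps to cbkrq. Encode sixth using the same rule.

In naughty: n→v is +8, a→j is +9, u→e is +10, g→r is +11 — the shift increases by 1 each position. Letter i (0-indexed) is shifted by i+8, so successive shifts are 8, 9, 10, ….
For sixth: s+8=a, i+9=r, x+10=h, t+11=e, h+12=t.

arhet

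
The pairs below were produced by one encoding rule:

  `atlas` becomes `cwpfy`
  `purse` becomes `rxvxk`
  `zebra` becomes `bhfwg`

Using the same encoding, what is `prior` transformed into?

The shift increases by 1 at each position, starting from +2: 2, 3, 4, ….
For prior: p+2=r, r+3=u, i+4=m, o+5=t, r+6=x.

rumtx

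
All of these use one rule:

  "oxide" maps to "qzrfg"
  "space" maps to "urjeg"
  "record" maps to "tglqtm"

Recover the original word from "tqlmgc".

rocket

Shifts by position in oxide: pos 0: o→q (+2), pos 1: x→z (+2), pos 2: i→r (+9), pos 3: d→f (+2), pos 4: e→g (+2) — repeating every 3. A repeating key of period 3 is used — shifts +2, +2, +9 over and over.
Reversing it on tqlmgc: t−2=r, q−2=o, l−9=c, m−2=k, g−2=e, c−9=t.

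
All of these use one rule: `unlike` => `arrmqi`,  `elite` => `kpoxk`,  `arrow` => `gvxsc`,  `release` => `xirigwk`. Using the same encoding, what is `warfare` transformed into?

Shifts by position in unlike: pos 0: u→a (+6), pos 1: n→r (+4), pos 2: l→r (+6), pos 3: i→m (+4) — repeating every 2. It's a Vigenère-style cipher with numeric key [6,4]: position i shifts by key[i mod 2].
For warfare: w+6=c, a+4=e, r+6=x, f+4=j, a+6=g, r+4=v, e+6=k.

cexjgvk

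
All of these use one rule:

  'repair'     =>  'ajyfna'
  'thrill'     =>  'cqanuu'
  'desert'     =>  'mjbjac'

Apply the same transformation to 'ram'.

afv

The rule splits by letter class: vowels +5, consonants +9.
Applying it to ram: r(cons)+9=a, a(vowel)+5=f, m(cons)+9=v.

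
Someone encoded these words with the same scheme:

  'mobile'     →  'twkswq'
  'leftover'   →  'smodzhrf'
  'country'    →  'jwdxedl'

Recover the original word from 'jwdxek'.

county

Each letter shifts forward by (position + 7), i.e. 7, 8, 9, … — the shift grows by one for each successive letter.
Reversing it on jwdxek: j−7=c, w−8=o, d−9=u, x−10=n, e−11=t, k−12=y.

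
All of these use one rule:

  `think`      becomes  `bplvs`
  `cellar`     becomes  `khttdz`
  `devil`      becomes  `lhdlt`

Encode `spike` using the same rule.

The shift depends on letter class: consonant t→b is +8, but vowel i→l is +3. The rule splits by letter class: vowels +3, consonants +8.
On spike: s(cons)+8=a, p(cons)+8=x, i(vowel)+3=l, k(cons)+8=s, e(vowel)+3=h.

axlsh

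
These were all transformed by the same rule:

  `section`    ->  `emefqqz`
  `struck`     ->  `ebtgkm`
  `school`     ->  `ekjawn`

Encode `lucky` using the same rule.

Shifts by position in section: pos 0: s→e (+12), pos 1: e→m (+8), pos 2: c→e (+2), pos 3: t→f (+12), pos 4: i→q (+8), pos 5: o→q (+2) — repeating every 3. A repeating key of period 3 is used — shifts +12, +8, +2 over and over.
For lucky: l+12=x, u+8=c, c+2=e, k+12=w, y+8=g.

xcewg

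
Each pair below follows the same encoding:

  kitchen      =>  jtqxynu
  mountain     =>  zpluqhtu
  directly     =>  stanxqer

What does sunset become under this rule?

k(10)→j(9) and i(8)→t(19) fit y≡21x+7 (mod 26); the inverse of 21 mod 26 is 5. This is an affine cipher: with a=0,…,z=25, each position x becomes (21x+7) mod 26.
On sunset: s(18)→21·18+7≡21=v; u(20)→21·20+7≡11=l; n(13)→21·13+7≡20=u; s(18)→21·18+7≡21=v; e(4)→21·4+7≡13=n; t(19)→21·19+7≡16=q (all mod 26).

vluvnq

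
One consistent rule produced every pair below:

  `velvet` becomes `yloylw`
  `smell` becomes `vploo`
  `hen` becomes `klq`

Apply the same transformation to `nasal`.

The shift depends on letter class: consonant v→y is +3, but vowel e→l is +7. Two shifts are in play — +7 for a/e/i/o/u, +3 for every other letter.
On nasal: n(cons)+3=q, a(vowel)+7=h, s(cons)+3=v, a(vowel)+7=h, l(cons)+3=o.

qhvho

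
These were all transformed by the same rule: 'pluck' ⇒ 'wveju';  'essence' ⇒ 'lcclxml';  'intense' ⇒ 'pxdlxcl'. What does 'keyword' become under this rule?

roidybk

Shifts by position in pluck: pos 0: p→w (+7), pos 1: l→v (+10), pos 2: u→e (+10), pos 3: c→j (+7), pos 4: k→u (+10) — repeating every 3. It's a Vigenère-style cipher with numeric key [7,10,10]: position i shifts by key[i mod 3].
For keyword: k+7=r, e+10=o, y+10=i, w+7=d, o+10=y, r+10=b, d+7=k.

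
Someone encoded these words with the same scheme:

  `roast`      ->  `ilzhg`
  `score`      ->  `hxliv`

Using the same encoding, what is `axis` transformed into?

Letters are reflected about the middle of the alphabet (position → 25−position): Atbash.
On axis: a↔z, x↔c, i↔r, s↔h.

zcrh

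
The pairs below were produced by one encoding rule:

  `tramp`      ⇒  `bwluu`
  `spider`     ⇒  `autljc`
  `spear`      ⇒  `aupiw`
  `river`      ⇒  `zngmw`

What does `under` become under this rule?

csomw

Shifts by position in tramp: pos 0: t→b (+8), pos 1: r→w (+5), pos 2: a→l (+11), pos 3: m→u (+8), pos 4: p→u (+5) — repeating every 3. A repeating key of period 3 is used — shifts +8, +5, +11 over and over.
On under: u+8=c, n+5=s, d+11=o, e+8=m, r+5=w.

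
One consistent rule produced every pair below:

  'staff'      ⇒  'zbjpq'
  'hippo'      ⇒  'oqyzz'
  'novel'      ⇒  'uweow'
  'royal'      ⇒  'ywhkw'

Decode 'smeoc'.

lever

The shift increases by 1 at each position, starting from +7: 7, 8, 9, ….
Decoding smeoc: s−7=l, m−8=e, e−9=v, o−10=e, c−11=r.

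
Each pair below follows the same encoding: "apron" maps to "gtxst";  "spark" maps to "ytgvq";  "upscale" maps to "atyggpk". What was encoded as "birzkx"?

velvet

Shifts by position in apron: pos 0: a→g (+6), pos 1: p→t (+4), pos 2: r→x (+6), pos 3: o→s (+4) — repeating every 2. It's a Vigenère-style cipher with numeric key [6,4]: position i shifts by key[i mod 2].
Reversing it on birzkx: b−6=v, i−4=e, r−6=l, z−4=v, k−6=e, x−4=t.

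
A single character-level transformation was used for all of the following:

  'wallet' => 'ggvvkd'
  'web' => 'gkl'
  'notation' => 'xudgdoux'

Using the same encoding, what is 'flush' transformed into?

pvacr

The shift depends on letter class: consonant w→g is +10, but vowel a→g is +6. The rule splits by letter class: vowels +6, consonants +10.
For flush: f(cons)+10=p, l(cons)+10=v, u(vowel)+6=a, s(cons)+10=c, h(cons)+10=r.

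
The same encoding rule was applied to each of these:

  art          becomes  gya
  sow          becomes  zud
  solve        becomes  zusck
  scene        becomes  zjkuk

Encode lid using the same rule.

sok

Vowels shift forward by 6 and consonants shift forward by 7.
On lid: l(cons)+7=s, i(vowel)+6=o, d(cons)+7=k.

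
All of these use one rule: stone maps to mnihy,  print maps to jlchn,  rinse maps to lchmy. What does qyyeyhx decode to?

weekend

Compare letters: s→m is +20, t→n is +20, o→i is +20 — a constant shift. Each letter is shifted forward by 20 in the alphabet (a Caesar shift of +20).
Decoding qyyeyhx: q−20=w, y−20=e, y−20=e, e−20=k, y−20=e, h−20=n, x−20=d.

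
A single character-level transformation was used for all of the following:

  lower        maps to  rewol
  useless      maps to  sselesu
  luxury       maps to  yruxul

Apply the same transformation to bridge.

egdirb

The output letters match the input read backwards: lower reversed is rewol. The word is simply reversed.
For bridge: reverse → egdirb.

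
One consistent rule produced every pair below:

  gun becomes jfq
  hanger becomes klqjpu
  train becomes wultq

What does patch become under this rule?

slwfk

The shift depends on letter class: consonant g→j is +3, but vowel u→f is +11. Two shifts are in play — +11 for a/e/i/o/u, +3 for every other letter.
For patch: p(cons)+3=s, a(vowel)+11=l, t(cons)+3=w, c(cons)+3=f, h(cons)+3=k.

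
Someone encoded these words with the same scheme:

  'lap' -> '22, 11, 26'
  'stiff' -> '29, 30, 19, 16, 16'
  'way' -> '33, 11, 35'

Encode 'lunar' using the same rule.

l is letter #12 and maps to 22: an offset of 10. Each letter is replaced by its alphabet position (a=1..z=26) + 10.
For lunar: l=12→22, u=21→31, n=14→24, a=1→11, r=18→28.

22, 31, 24, 11, 28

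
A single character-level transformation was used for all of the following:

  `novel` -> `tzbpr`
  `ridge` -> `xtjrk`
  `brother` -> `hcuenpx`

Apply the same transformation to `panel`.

vltpr

Shifts by position in novel: pos 0: n→t (+6), pos 1: o→z (+11), pos 2: v→b (+6), pos 3: e→p (+11) — repeating every 2. A repeating key of period 2 is used — shifts +6, +11 over and over.
On panel: p+6=v, a+11=l, n+6=t, e+11=p, l+6=r.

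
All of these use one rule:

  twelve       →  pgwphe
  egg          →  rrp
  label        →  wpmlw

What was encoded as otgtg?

vivid

The output letters match the input read backwards, each shifted +11: twelve reversed is evlewt. Two steps: reverse the string, then apply a Caesar shift of +11.
Undoing it on otgtg: shift back: o−11=d, t−11=i, g−11=v, t−11=i, g−11=v → diviv; then reverse → vivid.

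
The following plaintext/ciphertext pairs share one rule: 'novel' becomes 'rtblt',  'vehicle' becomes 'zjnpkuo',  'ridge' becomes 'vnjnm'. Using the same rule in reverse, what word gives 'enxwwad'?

In novel: n→r is +4, o→t is +5, v→b is +6, e→l is +7 — the shift increases by 1 each position. Each letter shifts forward by (position + 4), i.e. 4, 5, 6, … — the shift grows by one for each successive letter.
Reversing it on enxwwad: e−4=a, n−5=i, x−6=r, w−7=p, w−8=o, a−9=r, d−10=t.

airport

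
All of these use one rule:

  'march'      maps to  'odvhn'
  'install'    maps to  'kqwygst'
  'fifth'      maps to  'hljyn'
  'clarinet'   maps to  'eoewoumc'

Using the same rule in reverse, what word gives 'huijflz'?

In march: m→o is +2, a→d is +3, r→v is +4, c→h is +5 — the shift increases by 1 each position. Letter i (0-indexed) is shifted by i+2, so successive shifts are 2, 3, 4, ….
Reversing it on huijflz: h−2=f, u−3=r, i−4=e, j−5=e, f−6=z, l−7=e, z−8=r.

freezer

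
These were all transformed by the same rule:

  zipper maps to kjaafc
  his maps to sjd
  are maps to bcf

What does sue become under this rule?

The shift depends on letter class: consonant z→k is +11, but vowel i→j is +1. Vowels shift forward by 1 and consonants shift forward by 11.
For sue: s(cons)+11=d, u(vowel)+1=v, e(vowel)+1=f.

dvf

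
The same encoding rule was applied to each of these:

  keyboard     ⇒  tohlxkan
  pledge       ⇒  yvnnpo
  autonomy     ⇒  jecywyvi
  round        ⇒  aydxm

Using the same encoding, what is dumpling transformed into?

Shifts by position in keyboard: pos 0: k→t (+9), pos 1: e→o (+10), pos 2: y→h (+9), pos 3: b→l (+10) — repeating every 2. The shifts repeat in a cycle of length 2: positions 0,1,… shift by +9, +10, then the pattern repeats.
Applying it to dumpling: d+9=m, u+10=e, m+9=v, p+10=z, l+9=u, i+10=s, n+9=w, g+10=q.

mevzuswq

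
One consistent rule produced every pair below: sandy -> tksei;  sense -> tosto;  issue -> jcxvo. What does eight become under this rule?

fslid

A repeating key of period 3 is used — shifts +1, +10, +5 over and over.
For eight: e+1=f, i+10=s, g+5=l, h+1=i, t+10=d.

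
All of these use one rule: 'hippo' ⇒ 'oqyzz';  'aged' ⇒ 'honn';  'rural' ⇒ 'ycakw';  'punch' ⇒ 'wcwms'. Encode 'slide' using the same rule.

In hippo: h→o is +7, i→q is +8, p→y is +9, p→z is +10 — the shift increases by 1 each position. The shift increases by 1 at each position, starting from +7: 7, 8, 9, ….
For slide: s+7=z, l+8=t, i+9=r, d+10=n, e+11=p.

ztrnp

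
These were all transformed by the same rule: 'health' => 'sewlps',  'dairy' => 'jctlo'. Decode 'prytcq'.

Two steps: reverse the string, then apply a Caesar shift of +11.
Decoding prytcq: shift back: p−11=e, r−11=g, y−11=n, t−11=i, c−11=r, q−11=f → egnirf; then reverse → fringe.

fringe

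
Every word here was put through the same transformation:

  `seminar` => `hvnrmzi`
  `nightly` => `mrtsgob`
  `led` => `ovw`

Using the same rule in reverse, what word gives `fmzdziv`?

unaware

Each pair mirrors across the alphabet (s↔h, e↔v, m↔n): positions sum to 25. Each letter is replaced by its mirror in the alphabet: a↔z, b↔y, c↔x, and so on (the Atbash cipher).
Decoding fmzdziv: f↔u, m↔n, z↔a, d↔w, z↔a, i↔r, v↔e.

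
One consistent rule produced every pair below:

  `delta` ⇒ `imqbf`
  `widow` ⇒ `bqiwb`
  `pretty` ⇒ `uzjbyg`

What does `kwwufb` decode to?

format

The shifts repeat in a cycle of length 2: positions 0,1,… shift by +5, +8, then the pattern repeats.
Undoing it on kwwufb: k−5=f, w−8=o, w−5=r, u−8=m, f−5=a, b−8=t.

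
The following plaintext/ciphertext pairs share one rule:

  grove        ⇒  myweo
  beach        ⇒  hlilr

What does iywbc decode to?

cross

In grove: g→m is +6, r→y is +7, o→w is +8, v→e is +9 — the shift increases by 1 each position. The shift increases by 1 at each position, starting from +6: 6, 7, 8, ….
Reversing it on iywbc: i−6=c, y−7=r, w−8=o, b−9=s, c−10=s.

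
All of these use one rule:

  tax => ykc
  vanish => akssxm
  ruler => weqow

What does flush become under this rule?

kqexm

The shift depends on letter class: consonant t→y is +5, but vowel a→k is +10. The rule splits by letter class: vowels +10, consonants +5.
On flush: f(cons)+5=k, l(cons)+5=q, u(vowel)+10=e, s(cons)+5=x, h(cons)+5=m.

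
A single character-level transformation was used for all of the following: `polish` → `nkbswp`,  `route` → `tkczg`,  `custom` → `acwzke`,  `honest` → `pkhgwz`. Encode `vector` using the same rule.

fgazkt

p(15)→n(13) and o(14)→k(10) fit y≡3x+20 (mod 26); the inverse of 3 mod 26 is 9. Each letter's alphabet position (a=0..z=25) is mapped through 3·x+20 mod 26 — an affine cipher.
For vector: v(21)→3·21+20≡5=f; e(4)→3·4+20≡6=g; c(2)→3·2+20≡0=a; t(19)→3·19+20≡25=z; o(14)→3·14+20≡10=k; r(17)→3·17+20≡19=t (all mod 26).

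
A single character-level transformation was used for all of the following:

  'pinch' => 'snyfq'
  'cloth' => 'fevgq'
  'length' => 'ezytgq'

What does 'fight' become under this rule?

p(15)→s(18) and i(8)→n(13) fit y≡23x+11 (mod 26); the inverse of 23 mod 26 is 17. This is an affine cipher: with a=0,…,z=25, each position x becomes (23x+11) mod 26.
On fight: f(5)→23·5+11≡22=w; i(8)→23·8+11≡13=n; g(6)→23·6+11≡19=t; h(7)→23·7+11≡16=q; t(19)→23·19+11≡6=g (all mod 26).

wntqg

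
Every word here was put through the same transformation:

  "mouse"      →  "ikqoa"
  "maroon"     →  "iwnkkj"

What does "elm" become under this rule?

Every letter moves 22 places later in the alphabet, wrapping around z→a.
On elm: e+22=a, l+22=h, m+22=i.

ahi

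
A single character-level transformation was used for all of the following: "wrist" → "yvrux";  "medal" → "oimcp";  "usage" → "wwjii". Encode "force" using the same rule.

hsaei

Shifts by position in wrist: pos 0: w→y (+2), pos 1: r→v (+4), pos 2: i→r (+9), pos 3: s→u (+2), pos 4: t→x (+4) — repeating every 3. The shifts repeat in a cycle of length 3: positions 0,1,… shift by +2, +4, +9, then the pattern repeats.
On force: f+2=h, o+4=s, r+9=a, c+2=e, e+4=i.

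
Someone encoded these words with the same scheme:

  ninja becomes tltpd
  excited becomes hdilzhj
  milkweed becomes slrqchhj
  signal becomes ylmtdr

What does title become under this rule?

zlzrh

The shift depends on letter class: consonant n→t is +6, but vowel i→l is +3. The rule splits by letter class: vowels +3, consonants +6.
For title: t(cons)+6=z, i(vowel)+3=l, t(cons)+6=z, l(cons)+6=r, e(vowel)+3=h.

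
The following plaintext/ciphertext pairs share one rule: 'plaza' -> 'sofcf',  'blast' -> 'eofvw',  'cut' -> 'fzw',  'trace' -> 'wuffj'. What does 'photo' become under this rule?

sktwt

The shift depends on letter class: consonant p→s is +3, but vowel a→f is +5. Two shifts are in play — +5 for a/e/i/o/u, +3 for every other letter.
For photo: p(cons)+3=s, h(cons)+3=k, o(vowel)+5=t, t(cons)+3=w, o(vowel)+5=t.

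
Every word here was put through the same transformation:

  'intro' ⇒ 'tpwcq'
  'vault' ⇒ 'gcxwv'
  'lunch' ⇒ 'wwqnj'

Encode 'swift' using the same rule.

dylqv

Shifts by position in intro: pos 0: i→t (+11), pos 1: n→p (+2), pos 2: t→w (+3), pos 3: r→c (+11), pos 4: o→q (+2) — repeating every 3. It's a Vigenère-style cipher with numeric key [11,2,3]: position i shifts by key[i mod 3].
On swift: s+11=d, w+2=y, i+3=l, f+11=q, t+2=v.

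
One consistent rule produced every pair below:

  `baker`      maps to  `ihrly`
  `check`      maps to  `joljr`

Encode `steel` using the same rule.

zalls

This is a Caesar cipher with shift 7.
Applying it to steel: s+7=z, t+7=a, e+7=l, e+7=l, l+7=s.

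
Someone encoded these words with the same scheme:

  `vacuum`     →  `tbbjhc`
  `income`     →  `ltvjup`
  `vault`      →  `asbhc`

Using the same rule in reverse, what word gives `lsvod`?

The output letters match the input read backwards, each shifted +7: vacuum reversed is muucav. The word is reversed, then every letter is shifted forward by 7.
Reversing it on lsvod: shift back: l−7=e, s−7=l, v−7=o, o−7=h, d−7=w → elohw; then reverse → whole.

whole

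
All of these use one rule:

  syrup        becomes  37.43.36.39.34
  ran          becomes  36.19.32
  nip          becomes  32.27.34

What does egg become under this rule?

23.25.25

Letters become their 1-based position plus 18 (so a→19, b→20, …).
On egg: e=5→23, g=7→25, g=7→25.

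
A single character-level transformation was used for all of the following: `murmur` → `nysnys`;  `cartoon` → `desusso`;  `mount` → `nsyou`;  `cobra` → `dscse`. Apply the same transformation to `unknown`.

yolosxo

The shift depends on letter class: consonant m→n is +1, but vowel u→y is +4. Vowels shift forward by 4 and consonants shift forward by 1.
For unknown: u(vowel)+4=y, n(cons)+1=o, k(cons)+1=l, n(cons)+1=o, o(vowel)+4=s, w(cons)+1=x, n(cons)+1=o.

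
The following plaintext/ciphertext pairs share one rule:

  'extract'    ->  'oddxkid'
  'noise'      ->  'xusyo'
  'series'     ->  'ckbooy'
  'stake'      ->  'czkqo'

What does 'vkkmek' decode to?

Shifts by position in extract: pos 0: e→o (+10), pos 1: x→d (+6), pos 2: t→d (+10), pos 3: r→x (+6) — repeating every 2. It's a Vigenère-style cipher with numeric key [10,6]: position i shifts by key[i mod 2].
Reversing it on vkkmek: v−10=l, k−6=e, k−10=a, m−6=g, e−10=u, k−6=e.

league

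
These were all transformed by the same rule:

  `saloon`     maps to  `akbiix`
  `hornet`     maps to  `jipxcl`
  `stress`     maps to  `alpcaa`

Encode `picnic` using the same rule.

tugxug

This is an affine cipher: with a=0,…,z=25, each position x becomes (11x+10) mod 26.
On picnic: p(15)→11·15+10≡19=t; i(8)→11·8+10≡20=u; c(2)→11·2+10≡6=g; n(13)→11·13+10≡23=x; i(8)→11·8+10≡20=u; c(2)→11·2+10≡6=g (all mod 26).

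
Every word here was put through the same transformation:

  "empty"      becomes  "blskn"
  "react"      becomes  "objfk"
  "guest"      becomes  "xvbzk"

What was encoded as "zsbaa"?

spell

e(4)→b(1) and m(12)→l(11) fit y≡11x+9 (mod 26); the inverse of 11 mod 26 is 19. Each letter's alphabet position (a=0..z=25) is mapped through 11·x+9 mod 26 — an affine cipher.
Reversing it on zsbaa: z(25)→19·(25−9)≡18=s; s(18)→19·(18−9)≡15=p; b(1)→19·(1−9)≡4=e; a(0)→19·(0−9)≡11=l; a(0)→19·(0−9)≡11=l (all mod 26).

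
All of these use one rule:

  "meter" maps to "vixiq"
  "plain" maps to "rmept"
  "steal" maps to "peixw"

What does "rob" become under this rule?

Two steps: reverse the string, then apply a Caesar shift of +4.
For rob: reverse → bor; then shift: b+4=f, o+4=s, r+4=v.

fsv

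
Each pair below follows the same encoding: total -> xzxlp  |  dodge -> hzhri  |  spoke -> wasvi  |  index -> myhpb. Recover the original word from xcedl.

Shifts by position in total: pos 0: t→x (+4), pos 1: o→z (+11), pos 2: t→x (+4), pos 3: a→l (+11) — repeating every 2. A repeating key of period 2 is used — shifts +4, +11 over and over.
Undoing it on xcedl: x−4=t, c−11=r, e−4=a, d−11=s, l−4=h.

trash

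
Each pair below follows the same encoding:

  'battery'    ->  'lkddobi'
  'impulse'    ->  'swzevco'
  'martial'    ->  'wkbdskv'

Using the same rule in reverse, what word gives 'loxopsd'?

benefit

Compare letters: b→l is +10, a→k is +10, t→d is +10 — a constant shift. Every letter moves 10 places later in the alphabet, wrapping around z→a.
Reversing it on loxopsd: l−10=b, o−10=e, x−10=n, o−10=e, p−10=f, s−10=i, d−10=t.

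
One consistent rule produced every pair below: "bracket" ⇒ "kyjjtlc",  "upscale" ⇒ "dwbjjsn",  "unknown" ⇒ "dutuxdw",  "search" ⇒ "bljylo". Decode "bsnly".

Shifts by position in bracket: pos 0: b→k (+9), pos 1: r→y (+7), pos 2: a→j (+9), pos 3: c→j (+7) — repeating every 2. A repeating key of period 2 is used — shifts +9, +7 over and over.
Decoding bsnly: b−9=s, s−7=l, n−9=e, l−7=e, y−9=p.

sleep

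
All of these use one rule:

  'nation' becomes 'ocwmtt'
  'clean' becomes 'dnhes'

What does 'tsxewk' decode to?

square

In nation: n→o is +1, a→c is +2, t→w is +3, i→m is +4 — the shift increases by 1 each position. Each letter shifts forward by (position + 1), i.e. 1, 2, 3, … — the shift grows by one for each successive letter.
Decoding tsxewk: t−1=s, s−2=q, x−3=u, e−4=a, w−5=r, k−6=e.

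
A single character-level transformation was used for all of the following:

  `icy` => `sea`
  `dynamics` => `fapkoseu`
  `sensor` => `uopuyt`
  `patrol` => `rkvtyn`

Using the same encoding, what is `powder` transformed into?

The shift depends on letter class: consonant c→e is +2, but vowel i→s is +10. Two shifts are in play — +10 for a/e/i/o/u, +2 for every other letter.
Applying it to powder: p(cons)+2=r, o(vowel)+10=y, w(cons)+2=y, d(cons)+2=f, e(vowel)+10=o, r(cons)+2=t.

ryyfot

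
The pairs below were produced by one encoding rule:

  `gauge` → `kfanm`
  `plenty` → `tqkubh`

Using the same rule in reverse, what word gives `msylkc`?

insect

Each letter shifts forward by (position + 4), i.e. 4, 5, 6, … — the shift grows by one for each successive letter.
Undoing it on msylkc: m−4=i, s−5=n, y−6=s, l−7=e, k−8=c, c−9=t.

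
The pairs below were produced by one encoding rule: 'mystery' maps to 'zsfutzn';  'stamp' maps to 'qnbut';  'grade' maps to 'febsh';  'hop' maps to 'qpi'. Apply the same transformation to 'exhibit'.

Read the word backwards and shift each letter +1.
For exhibit: reverse → tibihxe; then shift: t+1=u, i+1=j, b+1=c, i+1=j, h+1=i, x+1=y, e+1=f.

ujcjiyf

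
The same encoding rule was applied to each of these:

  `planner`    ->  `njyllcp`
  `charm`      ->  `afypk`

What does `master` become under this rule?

It's a constant shift of +24 (ROT24).
On master: m+24=k, a+24=y, s+24=q, t+24=r, e+24=c, r+24=p.

kyqrcp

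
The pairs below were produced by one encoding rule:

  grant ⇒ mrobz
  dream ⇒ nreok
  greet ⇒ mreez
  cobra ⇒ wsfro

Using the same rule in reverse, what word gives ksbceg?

monkey

g(6)→m(12) and r(17)→r(17) fit y≡17x+14 (mod 26); the inverse of 17 mod 26 is 23. Each letter's alphabet position (a=0..z=25) is mapped through 17·x+14 mod 26 — an affine cipher.
Decoding ksbceg: k(10)→23·(10−14)≡12=m; s(18)→23·(18−14)≡14=o; b(1)→23·(1−14)≡13=n; c(2)→23·(2−14)≡10=k; e(4)→23·(4−14)≡4=e; g(6)→23·(6−14)≡24=y (all mod 26).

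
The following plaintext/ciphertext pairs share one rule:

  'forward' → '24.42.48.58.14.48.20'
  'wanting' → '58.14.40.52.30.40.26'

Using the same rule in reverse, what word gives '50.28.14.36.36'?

shall

The formula is n = 2×(alphabet index, a=1) + 12.
Decoding 50.28.14.36.36: 50→(50−12)÷2=19=s, 28→(28−12)÷2=8=h, 14→(14−12)÷2=1=a, 36→(36−12)÷2=12=l, 36→(36−12)÷2=12=l.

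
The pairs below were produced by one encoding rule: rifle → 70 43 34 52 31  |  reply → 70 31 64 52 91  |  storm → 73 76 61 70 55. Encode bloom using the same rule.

22 52 61 61 55

r(#18)→70 and i(#9)→43: differences scale by 3, so n = 3·pos + 16. With a=1..z=26, the number is 3·pos + 16.
Applying it to bloom: b=2→22, l=12→52, o=15→61, o=15→61, m=13→55.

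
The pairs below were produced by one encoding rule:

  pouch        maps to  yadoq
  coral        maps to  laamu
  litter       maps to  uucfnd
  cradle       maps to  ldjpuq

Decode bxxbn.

slope

Shifts by position in pouch: pos 0: p→y (+9), pos 1: o→a (+12), pos 2: u→d (+9), pos 3: c→o (+12) — repeating every 2. A repeating key of period 2 is used — shifts +9, +12 over and over.
Reversing it on bxxbn: b−9=s, x−12=l, x−9=o, b−12=p, n−9=e.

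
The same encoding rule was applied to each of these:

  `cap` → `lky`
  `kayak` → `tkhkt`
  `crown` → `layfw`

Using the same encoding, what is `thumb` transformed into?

The shift depends on letter class: consonant c→l is +9, but vowel a→k is +10. Vowels shift forward by 10 and consonants shift forward by 9.
Applying it to thumb: t(cons)+9=c, h(cons)+9=q, u(vowel)+10=e, m(cons)+9=v, b(cons)+9=k.

cqevk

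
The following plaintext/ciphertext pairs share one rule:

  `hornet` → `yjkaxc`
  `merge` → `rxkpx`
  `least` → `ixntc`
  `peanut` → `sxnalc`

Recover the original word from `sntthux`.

This is an affine cipher: with a=0,…,z=25, each position x becomes (9x+13) mod 26.
Reversing it on sntthux: s(18)→3·(18−13)≡15=p; n(13)→3·(13−13)≡0=a; t(19)→3·(19−13)≡18=s; t(19)→3·(19−13)≡18=s; h(7)→3·(7−13)≡8=i; u(20)→3·(20−13)≡21=v; x(23)→3·(23−13)≡4=e (all mod 26).

passive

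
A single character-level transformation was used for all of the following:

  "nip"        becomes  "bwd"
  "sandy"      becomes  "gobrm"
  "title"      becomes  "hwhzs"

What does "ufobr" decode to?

grand

Compare letters: n→b is +14, i→w is +14, p→d is +14 — a constant shift. Every letter moves 14 places later in the alphabet, wrapping around z→a.
Undoing it on ufobr: u−14=g, f−14=r, o−14=a, b−14=n, r−14=d.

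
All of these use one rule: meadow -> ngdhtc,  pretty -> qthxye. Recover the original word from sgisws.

The shift increases by 1 at each position, starting from +1: 1, 2, 3, ….
Decoding sgisws: s−1=r, g−2=e, i−3=f, s−4=o, w−5=r, s−6=m.

reform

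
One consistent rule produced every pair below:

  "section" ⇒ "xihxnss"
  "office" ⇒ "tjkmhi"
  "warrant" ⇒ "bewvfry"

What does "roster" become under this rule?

Shifts by position in section: pos 0: s→x (+5), pos 1: e→i (+4), pos 2: c→h (+5), pos 3: t→x (+4) — repeating every 2. A repeating key of period 2 is used — shifts +5, +4 over and over.
On roster: r+5=w, o+4=s, s+5=x, t+4=x, e+5=j, r+4=v.

wsxxjv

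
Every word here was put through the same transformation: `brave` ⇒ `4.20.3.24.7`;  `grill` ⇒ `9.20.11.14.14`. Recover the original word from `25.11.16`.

win

b is letter #2 and maps to 4: an offset of 2. Each letter is replaced by its alphabet position (a=1..z=26) + 2.
Reversing it on 25.11.16: 25→(25−2)÷1=23=w, 11→(11−2)÷1=9=i, 16→(16−2)÷1=14=n.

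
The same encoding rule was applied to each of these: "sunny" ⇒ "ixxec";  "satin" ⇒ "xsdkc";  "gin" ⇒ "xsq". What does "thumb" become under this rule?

lwerd

The output letters match the input read backwards, each shifted +10: sunny reversed is ynnus. Read the word backwards and shift each letter +10.
For thumb: reverse → bmuht; then shift: b+10=l, m+10=w, u+10=e, h+10=r, t+10=d.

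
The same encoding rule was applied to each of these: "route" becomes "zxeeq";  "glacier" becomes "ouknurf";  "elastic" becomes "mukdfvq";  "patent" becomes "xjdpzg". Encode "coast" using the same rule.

kxkdf

In route: r→z is +8, o→x is +9, u→e is +10, t→e is +11 — the shift increases by 1 each position. Letter i (0-indexed) is shifted by i+8, so successive shifts are 8, 9, 10, ….
For coast: c+8=k, o+9=x, a+10=k, s+11=d, t+12=f.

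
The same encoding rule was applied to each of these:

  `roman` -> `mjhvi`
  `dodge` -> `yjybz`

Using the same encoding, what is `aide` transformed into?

Compare letters: r→m is +21, o→j is +21, m→h is +21 — a constant shift. Every letter moves 21 places later in the alphabet, wrapping around z→a.
For aide: a+21=v, i+21=d, d+21=y, e+21=z.

vdyz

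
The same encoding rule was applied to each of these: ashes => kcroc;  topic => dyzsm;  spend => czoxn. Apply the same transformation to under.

exnob

Every letter moves 10 places later in the alphabet, wrapping around z→a.
Applying it to under: u+10=e, n+10=x, d+10=n, e+10=o, r+10=b.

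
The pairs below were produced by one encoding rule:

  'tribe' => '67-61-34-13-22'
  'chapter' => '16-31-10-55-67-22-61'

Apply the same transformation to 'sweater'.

64-76-22-10-67-22-61

t(#20)→67 and r(#18)→61: differences scale by 3, so n = 3·pos + 7. Each letter becomes 3×(its alphabet position, a=1..z=26) + 7.
Applying it to sweater: s=19→64, w=23→76, e=5→22, a=1→10, t=20→67, e=5→22, r=18→61.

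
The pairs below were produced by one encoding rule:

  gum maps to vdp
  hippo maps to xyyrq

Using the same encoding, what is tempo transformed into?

The output letters match the input read backwards, each shifted +9: gum reversed is mug. The word is reversed, then every letter is shifted forward by 9.
On tempo: reverse → opmet; then shift: o+9=x, p+9=y, m+9=v, e+9=n, t+9=c.

xyvnc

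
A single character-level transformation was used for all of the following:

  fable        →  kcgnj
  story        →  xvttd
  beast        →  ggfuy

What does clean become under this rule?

hnjcs

Shifts by position in fable: pos 0: f→k (+5), pos 1: a→c (+2), pos 2: b→g (+5), pos 3: l→n (+2) — repeating every 2. A repeating key of period 2 is used — shifts +5, +2 over and over.
Applying it to clean: c+5=h, l+2=n, e+5=j, a+2=c, n+5=s.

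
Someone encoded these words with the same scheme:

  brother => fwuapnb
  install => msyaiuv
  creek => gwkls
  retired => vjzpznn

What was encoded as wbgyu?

swarm

In brother: b→f is +4, r→w is +5, o→u is +6, t→a is +7 — the shift increases by 1 each position. Each letter shifts forward by (position + 4), i.e. 4, 5, 6, … — the shift grows by one for each successive letter.
Reversing it on wbgyu: w−4=s, b−5=w, g−6=a, y−7=r, u−8=m.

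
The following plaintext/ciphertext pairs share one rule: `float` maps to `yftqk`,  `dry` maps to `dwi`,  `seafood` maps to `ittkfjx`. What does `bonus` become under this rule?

Read the word backwards and shift each letter +5.
For bonus: reverse → sunob; then shift: s+5=x, u+5=z, n+5=s, o+5=t, b+5=g.

xzstg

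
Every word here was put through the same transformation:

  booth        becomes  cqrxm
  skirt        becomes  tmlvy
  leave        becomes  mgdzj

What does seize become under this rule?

The shift increases by 1 at each position, starting from +1: 1, 2, 3, ….
Applying it to seize: s+1=t, e+2=g, i+3=l, z+4=d, e+5=j.

tgldj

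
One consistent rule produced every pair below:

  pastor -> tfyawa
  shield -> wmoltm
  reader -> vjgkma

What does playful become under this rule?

tqgfndv

In pastor: p→t is +4, a→f is +5, s→y is +6, t→a is +7 — the shift increases by 1 each position. Letter i (0-indexed) is shifted by i+4, so successive shifts are 4, 5, 6, ….
On playful: p+4=t, l+5=q, a+6=g, y+7=f, f+8=n, u+9=d, l+10=v.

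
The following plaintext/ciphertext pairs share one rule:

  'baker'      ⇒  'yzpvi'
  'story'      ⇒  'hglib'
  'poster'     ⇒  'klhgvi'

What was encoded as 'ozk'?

Each pair mirrors across the alphabet (b↔y, a↔z, k↔p): positions sum to 25. Each letter is replaced by its mirror in the alphabet: a↔z, b↔y, c↔x, and so on (the Atbash cipher).
Decoding ozk: o↔l, z↔a, k↔p.

lap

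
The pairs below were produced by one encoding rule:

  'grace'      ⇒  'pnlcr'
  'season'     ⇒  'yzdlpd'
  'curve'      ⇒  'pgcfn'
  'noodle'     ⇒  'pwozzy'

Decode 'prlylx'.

The output letters match the input read backwards, each shifted +11: grace reversed is ecarg. The word is reversed, then every letter is shifted forward by 11.
Undoing it on prlylx: shift back: p−11=e, r−11=g, l−11=a, y−11=n, l−11=a, x−11=m → eganam; then reverse → manage.

manage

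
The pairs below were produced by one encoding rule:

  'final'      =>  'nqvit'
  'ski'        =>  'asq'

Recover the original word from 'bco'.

Every letter moves 8 places later in the alphabet, wrapping around z→a.
Decoding bco: b−8=t, c−8=u, o−8=g.

tug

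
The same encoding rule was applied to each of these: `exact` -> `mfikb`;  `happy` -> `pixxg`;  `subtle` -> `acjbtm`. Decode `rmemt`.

jewel

Compare letters: e→m is +8, x→f is +8, a→i is +8 — a constant shift. It's a constant shift of +8 (ROT8).
Decoding rmemt: r−8=j, m−8=e, e−8=w, m−8=e, t−8=l.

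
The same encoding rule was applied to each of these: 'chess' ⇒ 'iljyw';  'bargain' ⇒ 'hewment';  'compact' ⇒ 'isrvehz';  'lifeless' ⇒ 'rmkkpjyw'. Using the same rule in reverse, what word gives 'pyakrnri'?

juvenile

Shifts by position in chess: pos 0: c→i (+6), pos 1: h→l (+4), pos 2: e→j (+5), pos 3: s→y (+6), pos 4: s→w (+4) — repeating every 3. The shifts repeat in a cycle of length 3: positions 0,1,… shift by +6, +4, +5, then the pattern repeats.
Undoing it on pyakrnri: p−6=j, y−4=u, a−5=v, k−6=e, r−4=n, n−5=i, r−6=l, i−4=e.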